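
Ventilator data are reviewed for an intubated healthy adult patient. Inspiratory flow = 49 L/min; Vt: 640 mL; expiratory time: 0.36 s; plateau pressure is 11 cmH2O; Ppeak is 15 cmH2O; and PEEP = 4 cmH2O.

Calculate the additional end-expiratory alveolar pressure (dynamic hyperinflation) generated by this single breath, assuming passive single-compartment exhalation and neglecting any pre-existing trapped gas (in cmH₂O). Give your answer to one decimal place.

3.1

Flow: 49 L/min ÷ 60 = 0.8167 L/s.
R = (PIP − Pplat)/V̇ = (15 − 11) / 0.8167 = 4.0/0.8167 = 4.898 cmH2O·s/L.
C = Vt/(Pplat − PEEP) = 640.0 / (11 − 4) = 640.0/7.0 = 91.429 mL/cmH2O.
τ = R × C = 4.898 × 0.09143 L/cmH2O = 0.4478 s.
Fraction remaining = e^(−Te/τ) = e^(−0.36/0.4478) = 0.4476; trapped volume = 640.0 × 0.4476 = 286.46 mL.
Additional alveolar pressure from trapping ≈ V_trapped / C = 286.46 / 91.429 = 3.133 cmH2O.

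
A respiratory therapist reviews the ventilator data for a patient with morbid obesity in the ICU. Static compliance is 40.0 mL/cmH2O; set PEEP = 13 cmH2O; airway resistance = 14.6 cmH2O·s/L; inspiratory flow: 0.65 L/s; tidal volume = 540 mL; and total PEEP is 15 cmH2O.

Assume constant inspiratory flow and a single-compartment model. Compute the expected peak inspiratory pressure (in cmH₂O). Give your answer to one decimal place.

38.0

Total PEEP = 15 cmH2O (set 13 + intrinsic 2); this is the baseline alveolar pressure.
Equation of motion (constant flow): PIP = Vt/C + R·V̇ + PEEP.
PIP = 540/40.0 + 14.6×0.65 + 15 = 13.5 + 9.49 + 15 = 37.99 cmH2O.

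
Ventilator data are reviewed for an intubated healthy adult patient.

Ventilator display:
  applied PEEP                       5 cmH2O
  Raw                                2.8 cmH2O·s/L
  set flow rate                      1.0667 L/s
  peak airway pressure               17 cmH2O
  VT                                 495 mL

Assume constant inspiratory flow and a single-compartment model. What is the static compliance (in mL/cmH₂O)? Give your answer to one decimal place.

Equation of motion (constant flow): PIP = Vt/C + R·V̇ + PEEP.
Vt/C = PIP − R·V̇ − PEEP = 17 − 2.8×1.0667 − 5 = 17 − 2.987 − 5 = 9.013 cmH2O.
C = Vt / 9.013 = 495 / 9.013 = 54.921 mL/cmH2O.

54.9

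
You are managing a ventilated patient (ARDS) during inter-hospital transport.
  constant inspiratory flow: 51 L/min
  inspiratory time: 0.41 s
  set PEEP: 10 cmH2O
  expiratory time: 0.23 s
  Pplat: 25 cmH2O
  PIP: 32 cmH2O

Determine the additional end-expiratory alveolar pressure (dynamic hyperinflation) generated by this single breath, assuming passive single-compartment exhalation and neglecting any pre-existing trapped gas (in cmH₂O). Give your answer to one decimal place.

4.5

Flow: 51 L/min ÷ 60 = 0.85 L/s.
Vt = flow × Ti = 0.85 L/s × 0.41 s × 1000 mL/L = 348.5 mL.
R = (PIP − Pplat)/V̇ = (32 − 25) / 0.85 = 7.0/0.85 = 8.235 cmH2O·s/L.
C = Vt/(Pplat − PEEP) = 348.5 / (25 − 10) = 348.5/15.0 = 23.233 mL/cmH2O.
τ = R × C = 8.235 × 0.02323 L/cmH2O = 0.1913 s.
Fraction remaining = e^(−Te/τ) = e^(−0.23/0.1913) = 0.3005; trapped volume = 348.5 × 0.3005 = 104.72 mL.
Additional alveolar pressure from trapping ≈ V_trapped / C = 104.72 / 23.233 = 4.507 cmH2O.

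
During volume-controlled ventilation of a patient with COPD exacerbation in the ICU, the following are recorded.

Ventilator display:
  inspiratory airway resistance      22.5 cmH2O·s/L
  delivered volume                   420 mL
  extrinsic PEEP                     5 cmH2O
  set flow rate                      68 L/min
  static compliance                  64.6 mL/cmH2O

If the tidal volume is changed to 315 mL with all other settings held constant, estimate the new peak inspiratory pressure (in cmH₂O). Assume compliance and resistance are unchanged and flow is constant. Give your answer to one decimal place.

35.4

Flow: 68 L/min ÷ 60 = 1.1333 L/s.
PIP = Vt/C + R·V̇ + PEEP (constant-flow equation of motion).
Only the elastic term changes: ΔPIP = ΔVt / C = (315 − 420) / 64.6 = -1.625 cmH2O.
Original PIP = 420/64.6 + 22.5×1.1333 + 5 = 37.001 cmH2O; new PIP = 37.001 + (-1.625) = 35.376 cmH2O.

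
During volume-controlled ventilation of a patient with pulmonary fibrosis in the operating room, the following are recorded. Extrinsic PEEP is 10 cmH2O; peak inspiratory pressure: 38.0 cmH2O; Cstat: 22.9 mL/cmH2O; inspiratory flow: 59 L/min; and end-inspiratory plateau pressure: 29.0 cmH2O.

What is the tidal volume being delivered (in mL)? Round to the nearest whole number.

Vt = Cstat × (Pplat − PEEP) = 22.9 × (29.0 − 10) = 22.9 × 19.0 = 435.1 mL.

435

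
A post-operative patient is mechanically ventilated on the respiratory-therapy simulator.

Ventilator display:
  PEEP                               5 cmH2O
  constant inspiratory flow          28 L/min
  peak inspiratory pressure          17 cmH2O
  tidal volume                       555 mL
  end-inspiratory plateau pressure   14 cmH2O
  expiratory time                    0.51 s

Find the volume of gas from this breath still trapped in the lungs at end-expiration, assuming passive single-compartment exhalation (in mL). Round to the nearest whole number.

Flow: 28 L/min ÷ 60 = 0.4667 L/s.
R = (PIP − Pplat)/V̇ = (17 − 14) / 0.4667 = 3.0/0.4667 = 6.428 cmH2O·s/L.
C = Vt/(Pplat − PEEP) = 555.0 / (14 − 5) = 555.0/9.0 = 61.667 mL/cmH2O.
τ = R × C = 6.428 × 0.06167 L/cmH2O = 0.3964 s.
Fraction remaining = e^(−Te/τ) = e^(−0.51/0.3964) = 0.2762.
Trapped volume = 555.0 × 0.2762 = 153.29 mL.

153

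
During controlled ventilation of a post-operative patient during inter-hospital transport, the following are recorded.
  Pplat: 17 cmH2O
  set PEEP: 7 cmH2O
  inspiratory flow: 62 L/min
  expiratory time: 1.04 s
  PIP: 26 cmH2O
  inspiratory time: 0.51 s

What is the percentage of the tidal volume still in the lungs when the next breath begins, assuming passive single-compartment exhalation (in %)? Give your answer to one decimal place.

10.4

Flow: 62 L/min ÷ 60 = 1.0333 L/s.
Vt = flow × Ti = 1.0333 L/s × 0.51 s × 1000 mL/L = 526.98 mL.
R = (PIP − Pplat)/V̇ = (26 − 17) / 1.0333 = 9.0/1.0333 = 8.71 cmH2O·s/L.
C = Vt/(Pplat − PEEP) = 526.98 / (17 − 7) = 526.98/10.0 = 52.698 mL/cmH2O.
τ = R × C = 8.71 × 0.0527 L/cmH2O = 0.459 s.
Fraction remaining at end-expiration = e^(−Te/τ) = e^(−1.04/0.459) = 0.1037 → 10.37%.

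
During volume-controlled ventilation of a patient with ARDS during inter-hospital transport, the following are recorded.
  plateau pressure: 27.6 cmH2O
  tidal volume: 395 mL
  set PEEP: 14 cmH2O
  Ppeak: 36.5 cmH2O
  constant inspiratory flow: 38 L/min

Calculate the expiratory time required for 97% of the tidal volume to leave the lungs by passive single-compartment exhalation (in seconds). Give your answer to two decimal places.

Flow: 38 L/min ÷ 60 = 0.6333 L/s.
R = (PIP − Pplat)/V̇ = (36.5 − 27.6) / 0.6333 = 8.9/0.6333 = 14.053 cmH2O·s/L.
C = Vt/(Pplat − PEEP) = 395.0 / (27.6 − 14) = 395.0/13.6 = 29.044 mL/cmH2O.
τ = R × C = 14.053 × 0.02904 L/cmH2O = 0.4081 s.
t = −τ·ln(1 − 0.97) = −0.4081·ln(0.03) = 1.431 s.

1.43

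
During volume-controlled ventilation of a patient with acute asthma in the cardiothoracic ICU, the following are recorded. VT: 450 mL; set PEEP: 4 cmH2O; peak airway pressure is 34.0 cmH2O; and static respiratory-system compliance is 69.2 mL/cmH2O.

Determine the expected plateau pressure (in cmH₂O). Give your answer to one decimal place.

10.5

Pplat = PEEP + Vt / Cstat = 4 + 450 / 69.2 = 4 + 6.503 = 10.503 cmH2O.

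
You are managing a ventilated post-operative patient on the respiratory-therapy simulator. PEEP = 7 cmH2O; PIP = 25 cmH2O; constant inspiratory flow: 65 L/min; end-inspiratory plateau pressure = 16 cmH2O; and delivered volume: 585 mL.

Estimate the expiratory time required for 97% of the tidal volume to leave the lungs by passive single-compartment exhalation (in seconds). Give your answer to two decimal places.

Flow: 65 L/min ÷ 60 = 1.0833 L/s.
R = (PIP − Pplat)/V̇ = (25 − 16) / 1.0833 = 9.0/1.0833 = 8.308 cmH2O·s/L.
C = Vt/(Pplat − PEEP) = 585.0 / (16 − 7) = 585.0/9.0 = 65.0 mL/cmH2O.
τ = R × C = 8.308 × 0.065 L/cmH2O = 0.54 s.
t = −τ·ln(1 − 0.97) = −0.54·ln(0.03) = 1.894 s.

1.89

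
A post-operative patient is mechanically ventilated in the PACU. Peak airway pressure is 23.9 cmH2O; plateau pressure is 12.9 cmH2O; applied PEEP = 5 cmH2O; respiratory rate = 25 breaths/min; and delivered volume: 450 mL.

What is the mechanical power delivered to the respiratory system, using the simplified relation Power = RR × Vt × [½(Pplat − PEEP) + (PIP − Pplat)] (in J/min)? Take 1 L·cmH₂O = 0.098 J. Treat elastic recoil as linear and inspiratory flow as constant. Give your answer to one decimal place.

16.5

Per-breath work = Vt × [½(Pplat−PEEP) + (PIP−Pplat)] = 0.450 × [0.5×7.9 + 11.0] = 0.450 × 14.95 = 6.728 L·cmH2O.
Power = 25 × 6.728 = 168.2 L·cmH2O/min.
× 0.098 J/(L·cmH2O) → 16.484 J/min.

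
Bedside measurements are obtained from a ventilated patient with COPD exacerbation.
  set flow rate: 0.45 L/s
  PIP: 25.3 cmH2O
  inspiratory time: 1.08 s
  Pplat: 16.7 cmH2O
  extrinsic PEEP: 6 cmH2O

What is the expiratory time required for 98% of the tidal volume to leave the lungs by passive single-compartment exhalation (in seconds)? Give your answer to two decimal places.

Vt = flow × Ti = 0.45 L/s × 1.08 s × 1000 mL/L = 486.0 mL.
R = (PIP − Pplat)/V̇ = (25.3 − 16.7) / 0.45 = 8.6/0.45 = 19.111 cmH2O·s/L.
C = Vt/(Pplat − PEEP) = 486.0 / (16.7 − 6) = 486.0/10.7 = 45.421 mL/cmH2O.
τ = R × C = 19.111 × 0.04542 L/cmH2O = 0.868 s.
t = −τ·ln(1 − 0.98) = −0.868·ln(0.02) = 3.396 s.

3.40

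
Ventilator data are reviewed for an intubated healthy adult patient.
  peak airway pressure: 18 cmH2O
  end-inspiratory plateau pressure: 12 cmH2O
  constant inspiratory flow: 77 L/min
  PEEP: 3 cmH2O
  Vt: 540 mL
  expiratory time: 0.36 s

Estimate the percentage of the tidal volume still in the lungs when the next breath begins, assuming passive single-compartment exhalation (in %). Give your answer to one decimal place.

Flow: 77 L/min ÷ 60 = 1.2833 L/s.
R = (PIP − Pplat)/V̇ = (18 − 12) / 1.2833 = 6.0/1.2833 = 4.675 cmH2O·s/L.
C = Vt/(Pplat − PEEP) = 540.0 / (12 − 3) = 540.0/9.0 = 60.0 mL/cmH2O.
τ = R × C = 4.675 × 0.06 L/cmH2O = 0.2805 s.
Fraction remaining at end-expiration = e^(−Te/τ) = e^(−0.36/0.2805) = 0.2771 → 27.71%.

27.7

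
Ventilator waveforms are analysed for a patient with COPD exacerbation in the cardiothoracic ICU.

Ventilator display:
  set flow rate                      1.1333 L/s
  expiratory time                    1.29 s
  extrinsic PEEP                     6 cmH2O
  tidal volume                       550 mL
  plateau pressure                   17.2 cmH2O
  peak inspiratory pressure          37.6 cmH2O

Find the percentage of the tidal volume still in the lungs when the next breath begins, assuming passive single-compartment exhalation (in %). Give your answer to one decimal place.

R = (PIP − Pplat)/V̇ = (37.6 − 17.2) / 1.1333 = 20.4/1.1333 = 18.001 cmH2O·s/L.
C = Vt/(Pplat − PEEP) = 550.0 / (17.2 − 6) = 550.0/11.2 = 49.107 mL/cmH2O.
τ = R × C = 18.001 × 0.04911 L/cmH2O = 0.884 s.
Fraction remaining at end-expiration = e^(−Te/τ) = e^(−1.29/0.884) = 0.2324 → 23.24%.

23.2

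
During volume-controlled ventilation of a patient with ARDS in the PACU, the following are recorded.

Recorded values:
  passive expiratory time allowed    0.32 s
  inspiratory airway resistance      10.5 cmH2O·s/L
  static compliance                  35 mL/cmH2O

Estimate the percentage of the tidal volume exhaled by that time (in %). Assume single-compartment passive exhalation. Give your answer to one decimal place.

τ = R × C = 10.5 × 35 mL/cmH2O = 10.5 × 0.035 L/cmH2O = 0.3675 s.
Passive exhalation: V(t)/V₀ = e^(−t/τ) = e^(−0.32/0.3675) = 0.4186.
Fraction exhaled = 1 − 0.4186 = 0.5814 → 58.14%.

58.1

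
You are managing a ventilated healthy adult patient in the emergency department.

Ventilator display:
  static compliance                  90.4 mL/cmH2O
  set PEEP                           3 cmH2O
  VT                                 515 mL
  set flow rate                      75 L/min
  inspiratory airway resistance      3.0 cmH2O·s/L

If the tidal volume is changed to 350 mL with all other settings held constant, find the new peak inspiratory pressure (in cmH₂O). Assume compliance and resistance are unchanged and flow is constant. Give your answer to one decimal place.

10.6

Flow: 75 L/min ÷ 60 = 1.25 L/s.
PIP = Vt/C + R·V̇ + PEEP (constant-flow equation of motion).
Only the elastic term changes: ΔPIP = ΔVt / C = (350 − 515) / 90.4 = -1.825 cmH2O.
Original PIP = 515/90.4 + 3.0×1.25 + 3 = 12.447 cmH2O; new PIP = 12.447 + (-1.825) = 10.622 cmH2O.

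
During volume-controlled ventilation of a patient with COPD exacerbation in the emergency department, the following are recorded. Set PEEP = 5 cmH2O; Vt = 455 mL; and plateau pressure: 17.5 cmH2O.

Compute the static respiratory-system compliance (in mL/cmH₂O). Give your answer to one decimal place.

Cstat = Vt / (Pplat − PEEP) = 455 / (17.5 − 5) = 455 / 12.5 = 36.4 mL/cmH2O.

36.4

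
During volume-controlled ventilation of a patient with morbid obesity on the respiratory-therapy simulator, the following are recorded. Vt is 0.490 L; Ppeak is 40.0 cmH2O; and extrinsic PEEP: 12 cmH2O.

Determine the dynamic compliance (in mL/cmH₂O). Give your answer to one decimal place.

Dynamic compliance = Vt / (PIP − PEEP) = 490 / (40.0 − 12) = 490 / 28.0 = 17.5 mL/cmH2O.

17.5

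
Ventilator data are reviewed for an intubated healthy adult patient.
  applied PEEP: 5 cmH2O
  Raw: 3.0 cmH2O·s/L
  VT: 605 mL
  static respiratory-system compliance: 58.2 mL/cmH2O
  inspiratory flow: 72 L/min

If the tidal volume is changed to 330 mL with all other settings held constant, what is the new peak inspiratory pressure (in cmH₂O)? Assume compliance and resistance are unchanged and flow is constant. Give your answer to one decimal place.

14.3

Flow: 72 L/min ÷ 60 = 1.2 L/s.
PIP = Vt/C + R·V̇ + PEEP (constant-flow equation of motion).
Only the elastic term changes: ΔPIP = ΔVt / C = (330 − 605) / 58.2 = -4.725 cmH2O.
Original PIP = 605/58.2 + 3.0×1.2 + 5 = 18.995 cmH2O; new PIP = 18.995 + (-4.725) = 14.27 cmH2O.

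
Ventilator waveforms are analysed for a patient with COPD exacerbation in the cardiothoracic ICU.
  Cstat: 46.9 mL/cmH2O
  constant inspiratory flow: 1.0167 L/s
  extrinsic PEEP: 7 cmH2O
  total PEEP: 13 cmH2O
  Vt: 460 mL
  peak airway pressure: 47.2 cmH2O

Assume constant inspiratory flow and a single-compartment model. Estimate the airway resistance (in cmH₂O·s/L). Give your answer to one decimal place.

Total PEEP = 13 cmH2O (set 7 + intrinsic 6); this is the baseline alveolar pressure.
Equation of motion (constant flow): PIP = Vt/C + R·V̇ + PEEP.
R·V̇ = PIP − Vt/C − PEEP = 47.2 − 460/46.9 − 13 = 47.2 − 9.808 − 13 = 24.392 cmH2O.
R = 24.392 / 1.0167 = 23.991 cmH2O·s/L.

24.0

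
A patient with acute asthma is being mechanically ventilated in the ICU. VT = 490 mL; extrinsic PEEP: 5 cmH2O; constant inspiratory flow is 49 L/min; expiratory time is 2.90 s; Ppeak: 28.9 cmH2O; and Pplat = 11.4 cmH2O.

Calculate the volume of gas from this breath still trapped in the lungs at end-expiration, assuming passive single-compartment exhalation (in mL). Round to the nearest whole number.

84

Flow: 49 L/min ÷ 60 = 0.8167 L/s.
R = (PIP − Pplat)/V̇ = (28.9 − 11.4) / 0.8167 = 17.5/0.8167 = 21.428 cmH2O·s/L.
C = Vt/(Pplat − PEEP) = 490.0 / (11.4 − 5) = 490.0/6.4 = 76.563 mL/cmH2O.
τ = R × C = 21.428 × 0.07656 L/cmH2O = 1.641 s.
Fraction remaining = e^(−Te/τ) = e^(−2.90/1.641) = 0.1708.
Trapped volume = 490.0 × 0.1708 = 83.692 mL.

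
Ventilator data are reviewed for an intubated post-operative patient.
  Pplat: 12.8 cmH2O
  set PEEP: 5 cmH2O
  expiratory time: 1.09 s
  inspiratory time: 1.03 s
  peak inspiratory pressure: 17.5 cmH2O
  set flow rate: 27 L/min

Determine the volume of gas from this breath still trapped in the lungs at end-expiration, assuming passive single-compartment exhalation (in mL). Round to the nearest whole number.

Flow: 27 L/min ÷ 60 = 0.45 L/s.
Vt = flow × Ti = 0.45 L/s × 1.03 s × 1000 mL/L = 463.5 mL.
R = (PIP − Pplat)/V̇ = (17.5 − 12.8) / 0.45 = 4.7/0.45 = 10.444 cmH2O·s/L.
C = Vt/(Pplat − PEEP) = 463.5 / (12.8 − 5) = 463.5/7.8 = 59.423 mL/cmH2O.
τ = R × C = 10.444 × 0.05942 L/cmH2O = 0.6206 s.
Fraction remaining = e^(−Te/τ) = e^(−1.09/0.6206) = 0.1727.
Trapped volume = 463.5 × 0.1727 = 80.046 mL.

80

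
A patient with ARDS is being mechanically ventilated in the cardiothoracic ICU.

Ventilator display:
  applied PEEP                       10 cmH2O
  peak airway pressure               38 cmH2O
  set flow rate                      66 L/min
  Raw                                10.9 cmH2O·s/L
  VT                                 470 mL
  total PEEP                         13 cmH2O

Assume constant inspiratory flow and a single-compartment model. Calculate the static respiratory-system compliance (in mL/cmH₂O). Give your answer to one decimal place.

Flow: 66 L/min ÷ 60 = 1.1 L/s.
Total PEEP = 13 cmH2O (set 10 + intrinsic 3); this is the baseline alveolar pressure.
Equation of motion (constant flow): PIP = Vt/C + R·V̇ + PEEP.
Vt/C = PIP − R·V̇ − PEEP = 38 − 10.9×1.1 − 13 = 38 − 11.99 − 13 = 13.01 cmH2O.
C = Vt / 13.01 = 470 / 13.01 = 36.126 mL/cmH2O.

36.1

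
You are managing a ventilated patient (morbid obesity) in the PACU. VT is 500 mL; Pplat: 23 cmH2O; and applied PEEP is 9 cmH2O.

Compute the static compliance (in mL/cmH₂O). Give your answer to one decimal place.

35.7

Cstat = Vt / (Pplat − PEEP) = 500 / (23 − 9) = 500 / 14.0 = 35.714 mL/cmH2O.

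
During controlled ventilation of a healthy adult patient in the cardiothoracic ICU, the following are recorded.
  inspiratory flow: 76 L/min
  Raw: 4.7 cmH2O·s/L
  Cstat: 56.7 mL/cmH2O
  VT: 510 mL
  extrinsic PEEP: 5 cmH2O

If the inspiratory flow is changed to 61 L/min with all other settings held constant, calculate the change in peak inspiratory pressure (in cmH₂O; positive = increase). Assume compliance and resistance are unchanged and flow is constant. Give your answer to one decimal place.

-1.2

Flow: 76 L/min ÷ 60 = 1.2667 L/s.
New flow: 61 L/min ÷ 60 = 1.0167 L/s.
PIP = Vt/C + R·V̇ + PEEP (constant-flow equation of motion).
Only the resistive term changes: ΔPIP = R × ΔV̇ = 4.7 × (1.0167 − 1.2667) = 4.7 × -0.25 = -1.175 cmH2O.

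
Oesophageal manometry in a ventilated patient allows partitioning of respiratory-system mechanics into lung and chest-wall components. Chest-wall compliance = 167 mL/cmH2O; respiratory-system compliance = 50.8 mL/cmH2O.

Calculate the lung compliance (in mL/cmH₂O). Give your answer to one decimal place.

1/CL = 1/Crs − 1/Ccw.
1/CL = 1/50.8 − 1/167 = 0.0137.
CL = 72.993 mL/cmH2O.

73.0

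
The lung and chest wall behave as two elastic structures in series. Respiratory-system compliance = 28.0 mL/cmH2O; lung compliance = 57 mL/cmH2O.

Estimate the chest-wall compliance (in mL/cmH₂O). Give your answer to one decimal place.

1/Ccw = 1/Crs − 1/CL.
1/Ccw = 1/28.0 − 1/57 = 0.01817.
Ccw = 55.036 mL/cmH2O.

55.0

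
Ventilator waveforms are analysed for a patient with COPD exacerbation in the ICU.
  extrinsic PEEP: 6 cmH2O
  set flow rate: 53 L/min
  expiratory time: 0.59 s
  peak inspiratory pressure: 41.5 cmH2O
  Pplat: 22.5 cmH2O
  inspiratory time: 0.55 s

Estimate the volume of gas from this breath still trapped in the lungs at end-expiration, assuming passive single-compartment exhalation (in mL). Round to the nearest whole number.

Flow: 53 L/min ÷ 60 = 0.8833 L/s.
Vt = flow × Ti = 0.8833 L/s × 0.55 s × 1000 mL/L = 485.82 mL.
R = (PIP − Pplat)/V̇ = (41.5 − 22.5) / 0.8833 = 19.0/0.8833 = 21.51 cmH2O·s/L.
C = Vt/(Pplat − PEEP) = 485.82 / (22.5 − 6) = 485.82/16.5 = 29.444 mL/cmH2O.
τ = R × C = 21.51 × 0.02944 L/cmH2O = 0.6333 s.
Fraction remaining = e^(−Te/τ) = e^(−0.59/0.6333) = 0.3939.
Trapped volume = 485.82 × 0.3939 = 191.36 mL.

191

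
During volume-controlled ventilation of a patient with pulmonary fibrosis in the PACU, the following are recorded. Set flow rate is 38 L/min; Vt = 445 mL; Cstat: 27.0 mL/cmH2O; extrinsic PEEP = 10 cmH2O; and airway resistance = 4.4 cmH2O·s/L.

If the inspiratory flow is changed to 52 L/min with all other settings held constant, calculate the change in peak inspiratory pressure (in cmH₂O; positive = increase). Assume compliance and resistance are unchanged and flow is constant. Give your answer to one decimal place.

Flow: 38 L/min ÷ 60 = 0.6333 L/s.
New flow: 52 L/min ÷ 60 = 0.8667 L/s.
PIP = Vt/C + R·V̇ + PEEP (constant-flow equation of motion).
Only the resistive term changes: ΔPIP = R × ΔV̇ = 4.4 × (0.8667 − 0.6333) = 4.4 × 0.2334 = 1.027 cmH2O.

1.0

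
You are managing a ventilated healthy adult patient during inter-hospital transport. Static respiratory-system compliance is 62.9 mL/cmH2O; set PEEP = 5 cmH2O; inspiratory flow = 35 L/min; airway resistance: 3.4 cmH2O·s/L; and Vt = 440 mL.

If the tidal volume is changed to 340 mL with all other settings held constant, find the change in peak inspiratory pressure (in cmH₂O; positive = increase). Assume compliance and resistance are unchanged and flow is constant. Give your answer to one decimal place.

PIP = Vt/C + R·V̇ + PEEP (constant-flow equation of motion).
Only the elastic term changes: ΔPIP = ΔVt / C = (340 − 440) / 62.9 = -1.59 cmH2O.

-1.6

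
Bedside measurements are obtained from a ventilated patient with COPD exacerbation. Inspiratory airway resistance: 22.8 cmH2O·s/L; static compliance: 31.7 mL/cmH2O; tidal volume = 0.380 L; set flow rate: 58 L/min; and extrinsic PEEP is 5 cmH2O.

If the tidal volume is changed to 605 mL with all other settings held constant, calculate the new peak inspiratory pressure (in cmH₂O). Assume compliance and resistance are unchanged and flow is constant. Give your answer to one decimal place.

Flow: 58 L/min ÷ 60 = 0.9667 L/s.
PIP = Vt/C + R·V̇ + PEEP (constant-flow equation of motion).
Only the elastic term changes: ΔPIP = ΔVt / C = (605 − 380) / 31.7 = 7.098 cmH2O.
Original PIP = 380/31.7 + 22.8×0.9667 + 5 = 39.028 cmH2O; new PIP = 39.028 + (7.098) = 46.126 cmH2O.

46.1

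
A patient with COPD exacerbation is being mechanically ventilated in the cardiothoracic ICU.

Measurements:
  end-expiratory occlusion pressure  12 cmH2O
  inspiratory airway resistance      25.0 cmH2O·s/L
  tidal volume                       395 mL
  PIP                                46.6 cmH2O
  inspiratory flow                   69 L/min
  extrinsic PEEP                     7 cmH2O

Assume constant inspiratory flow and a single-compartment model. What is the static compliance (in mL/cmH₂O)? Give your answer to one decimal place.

Flow: 69 L/min ÷ 60 = 1.15 L/s.
Total PEEP = 12 cmH2O (set 7 + intrinsic 5); this is the baseline alveolar pressure.
Equation of motion (constant flow): PIP = Vt/C + R·V̇ + PEEP.
Vt/C = PIP − R·V̇ − PEEP = 46.6 − 25.0×1.15 − 12 = 46.6 − 28.75 − 12 = 5.85 cmH2O.
C = Vt / 5.85 = 395 / 5.85 = 67.521 mL/cmH2O.

67.5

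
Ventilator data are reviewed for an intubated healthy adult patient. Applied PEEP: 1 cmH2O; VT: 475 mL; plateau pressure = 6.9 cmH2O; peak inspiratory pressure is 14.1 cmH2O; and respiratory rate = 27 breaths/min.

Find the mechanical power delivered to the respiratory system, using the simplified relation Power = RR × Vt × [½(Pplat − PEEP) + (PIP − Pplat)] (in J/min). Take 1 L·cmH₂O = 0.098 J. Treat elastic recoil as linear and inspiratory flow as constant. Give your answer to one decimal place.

12.8

Per-breath work = Vt × [½(Pplat−PEEP) + (PIP−Pplat)] = 0.475 × [0.5×5.9 + 7.2] = 0.475 × 10.15 = 4.821 L·cmH2O.
Power = 27 × 4.821 = 130.17 L·cmH2O/min.
× 0.098 J/(L·cmH2O) → 12.757 J/min.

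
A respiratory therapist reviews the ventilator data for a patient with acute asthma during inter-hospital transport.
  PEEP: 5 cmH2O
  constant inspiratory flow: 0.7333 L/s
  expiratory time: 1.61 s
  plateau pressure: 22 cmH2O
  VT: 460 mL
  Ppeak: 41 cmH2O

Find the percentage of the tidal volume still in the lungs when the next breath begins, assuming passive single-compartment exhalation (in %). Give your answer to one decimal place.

10.1

R = (PIP − Pplat)/V̇ = (41 − 22) / 0.7333 = 19.0/0.7333 = 25.91 cmH2O·s/L.
C = Vt/(Pplat − PEEP) = 460.0 / (22 − 5) = 460.0/17.0 = 27.059 mL/cmH2O.
τ = R × C = 25.91 × 0.02706 L/cmH2O = 0.7011 s.
Fraction remaining at end-expiration = e^(−Te/τ) = e^(−1.61/0.7011) = 0.1006 → 10.06%.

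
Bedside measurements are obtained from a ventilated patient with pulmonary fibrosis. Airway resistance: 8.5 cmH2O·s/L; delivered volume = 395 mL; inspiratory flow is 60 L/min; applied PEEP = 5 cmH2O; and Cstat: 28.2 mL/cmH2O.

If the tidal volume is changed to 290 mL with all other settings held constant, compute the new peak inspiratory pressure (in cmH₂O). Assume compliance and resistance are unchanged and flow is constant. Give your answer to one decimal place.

Flow: 60 L/min ÷ 60 = 1 L/s.
PIP = Vt/C + R·V̇ + PEEP (constant-flow equation of motion).
Only the elastic term changes: ΔPIP = ΔVt / C = (290 − 395) / 28.2 = -3.723 cmH2O.
Original PIP = 395/28.2 + 8.5×1 + 5 = 27.507 cmH2O; new PIP = 27.507 + (-3.723) = 23.784 cmH2O.

23.8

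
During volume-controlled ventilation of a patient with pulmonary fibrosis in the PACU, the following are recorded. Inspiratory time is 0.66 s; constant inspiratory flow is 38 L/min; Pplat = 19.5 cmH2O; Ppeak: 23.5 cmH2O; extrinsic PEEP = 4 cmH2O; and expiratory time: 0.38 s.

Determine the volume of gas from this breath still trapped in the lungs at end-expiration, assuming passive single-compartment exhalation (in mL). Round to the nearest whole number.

Flow: 38 L/min ÷ 60 = 0.6333 L/s.
Vt = flow × Ti = 0.6333 L/s × 0.66 s × 1000 mL/L = 417.98 mL.
R = (PIP − Pplat)/V̇ = (23.5 − 19.5) / 0.6333 = 4.0/0.6333 = 6.316 cmH2O·s/L.
C = Vt/(Pplat − PEEP) = 417.98 / (19.5 − 4) = 417.98/15.5 = 26.966 mL/cmH2O.
τ = R × C = 6.316 × 0.02697 L/cmH2O = 0.1703 s.
Fraction remaining = e^(−Te/τ) = e^(−0.38/0.1703) = 0.1074.
Trapped volume = 417.98 × 0.1074 = 44.891 mL.

45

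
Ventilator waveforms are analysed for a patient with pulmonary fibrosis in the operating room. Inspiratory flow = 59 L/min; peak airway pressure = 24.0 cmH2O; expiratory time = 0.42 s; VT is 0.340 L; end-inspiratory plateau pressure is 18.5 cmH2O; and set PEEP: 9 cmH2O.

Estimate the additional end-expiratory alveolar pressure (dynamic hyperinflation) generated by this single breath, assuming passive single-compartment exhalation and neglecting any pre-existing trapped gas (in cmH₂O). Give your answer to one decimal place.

1.2

Flow: 59 L/min ÷ 60 = 0.9833 L/s.
R = (PIP − Pplat)/V̇ = (24.0 − 18.5) / 0.9833 = 5.5/0.9833 = 5.593 cmH2O·s/L.
C = Vt/(Pplat − PEEP) = 340.0 / (18.5 − 9) = 340.0/9.5 = 35.789 mL/cmH2O.
τ = R × C = 5.593 × 0.03579 L/cmH2O = 0.2002 s.
Fraction remaining = e^(−Te/τ) = e^(−0.42/0.2002) = 0.1227; trapped volume = 340.0 × 0.1227 = 41.718 mL.
Additional alveolar pressure from trapping ≈ V_trapped / C = 41.718 / 35.789 = 1.166 cmH2O.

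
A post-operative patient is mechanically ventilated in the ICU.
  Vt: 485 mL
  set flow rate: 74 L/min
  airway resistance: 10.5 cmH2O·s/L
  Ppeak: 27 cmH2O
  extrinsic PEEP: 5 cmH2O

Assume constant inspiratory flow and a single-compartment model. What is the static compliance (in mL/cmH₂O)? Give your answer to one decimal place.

Flow: 74 L/min ÷ 60 = 1.2333 L/s.
Equation of motion (constant flow): PIP = Vt/C + R·V̇ + PEEP.
Vt/C = PIP − R·V̇ − PEEP = 27 − 10.5×1.2333 − 5 = 27 − 12.95 − 5 = 9.05 cmH2O.
C = Vt / 9.05 = 485 / 9.05 = 53.591 mL/cmH2O.

53.6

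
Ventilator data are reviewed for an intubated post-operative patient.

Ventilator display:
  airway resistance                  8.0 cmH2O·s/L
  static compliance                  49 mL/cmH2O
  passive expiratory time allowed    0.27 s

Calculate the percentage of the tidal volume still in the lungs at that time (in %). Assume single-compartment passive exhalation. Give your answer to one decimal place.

50.2

τ = R × C = 8.0 × 49 mL/cmH2O = 8.0 × 0.049 L/cmH2O = 0.392 s.
Passive exhalation: V(t)/V₀ = e^(−t/τ) = e^(−0.27/0.392) = 0.5022.
Fraction remaining = 0.5022 → 50.22%.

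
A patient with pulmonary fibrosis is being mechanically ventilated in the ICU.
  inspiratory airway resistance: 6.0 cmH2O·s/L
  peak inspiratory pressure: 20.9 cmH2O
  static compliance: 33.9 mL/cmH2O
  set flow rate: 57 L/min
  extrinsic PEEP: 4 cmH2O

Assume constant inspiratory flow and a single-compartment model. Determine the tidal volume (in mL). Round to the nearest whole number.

380

Flow: 57 L/min ÷ 60 = 0.95 L/s.
Equation of motion (constant flow): PIP = Vt/C + R·V̇ + PEEP.
Vt/C = PIP − R·V̇ − PEEP = 20.9 − 5.7 − 4 = 11.2 cmH2O.
Vt = C × 11.2 = 33.9 × 11.2 = 379.68 mL.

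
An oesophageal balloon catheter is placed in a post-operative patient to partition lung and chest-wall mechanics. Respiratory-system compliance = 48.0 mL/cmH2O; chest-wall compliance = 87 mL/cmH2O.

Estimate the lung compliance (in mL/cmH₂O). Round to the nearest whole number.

107

1/CL = 1/Crs − 1/Ccw.
1/CL = 1/48.0 − 1/87 = 0.009339.
CL = 107.08 mL/cmH2O.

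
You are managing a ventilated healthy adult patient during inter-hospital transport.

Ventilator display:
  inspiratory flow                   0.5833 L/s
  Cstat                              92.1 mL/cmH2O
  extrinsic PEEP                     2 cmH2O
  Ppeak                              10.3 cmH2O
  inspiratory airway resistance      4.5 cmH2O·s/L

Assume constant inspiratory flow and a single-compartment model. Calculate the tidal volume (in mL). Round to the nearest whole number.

523

Equation of motion (constant flow): PIP = Vt/C + R·V̇ + PEEP.
Vt/C = PIP − R·V̇ − PEEP = 10.3 − 2.625 − 2 = 5.675 cmH2O.
Vt = C × 5.675 = 92.1 × 5.675 = 522.67 mL.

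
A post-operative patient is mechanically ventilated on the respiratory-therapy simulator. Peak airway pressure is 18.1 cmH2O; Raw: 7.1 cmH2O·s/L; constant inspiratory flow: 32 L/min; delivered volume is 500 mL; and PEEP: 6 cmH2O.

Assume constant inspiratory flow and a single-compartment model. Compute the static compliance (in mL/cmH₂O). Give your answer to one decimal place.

60.1

Flow: 32 L/min ÷ 60 = 0.5333 L/s.
Equation of motion (constant flow): PIP = Vt/C + R·V̇ + PEEP.
Vt/C = PIP − R·V̇ − PEEP = 18.1 − 7.1×0.5333 − 6 = 18.1 − 3.786 − 6 = 8.314 cmH2O.
C = Vt / 8.314 = 500 / 8.314 = 60.14 mL/cmH2O.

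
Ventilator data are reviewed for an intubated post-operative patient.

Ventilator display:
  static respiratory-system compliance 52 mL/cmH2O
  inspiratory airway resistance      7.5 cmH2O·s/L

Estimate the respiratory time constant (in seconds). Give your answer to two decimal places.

0.39

τ = R × C = 7.5 × 52 mL/cmH2O = 7.5 × 0.052 L/cmH2O = 0.39 s.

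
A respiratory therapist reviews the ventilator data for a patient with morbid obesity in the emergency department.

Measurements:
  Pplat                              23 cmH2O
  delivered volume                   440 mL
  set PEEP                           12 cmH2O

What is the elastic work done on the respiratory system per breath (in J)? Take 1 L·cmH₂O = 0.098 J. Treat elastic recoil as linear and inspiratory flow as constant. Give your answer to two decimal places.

Elastic work ≈ ½ × (Pplat − PEEP) × Vt = 0.5 × (23 − 12) × 0.440 L = 0.5 × 11.0 × 0.440 = 2.42 L·cmH2O.
× 0.098 J/(L·cmH2O) → 0.2372 J.

0.24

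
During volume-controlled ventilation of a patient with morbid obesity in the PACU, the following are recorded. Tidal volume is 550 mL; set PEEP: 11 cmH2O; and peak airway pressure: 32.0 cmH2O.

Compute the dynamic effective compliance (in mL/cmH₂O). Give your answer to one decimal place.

26.2

Dynamic compliance = Vt / (PIP − PEEP) = 550 / (32.0 − 11) = 550 / 21.0 = 26.19 mL/cmH2O.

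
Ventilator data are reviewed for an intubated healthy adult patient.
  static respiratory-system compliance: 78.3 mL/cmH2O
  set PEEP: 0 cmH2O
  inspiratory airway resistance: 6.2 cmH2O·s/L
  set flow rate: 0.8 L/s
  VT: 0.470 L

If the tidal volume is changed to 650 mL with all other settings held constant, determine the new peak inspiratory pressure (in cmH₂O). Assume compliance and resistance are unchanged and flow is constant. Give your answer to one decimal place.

PIP = Vt/C + R·V̇ + PEEP (constant-flow equation of motion).
Only the elastic term changes: ΔPIP = ΔVt / C = (650 − 470) / 78.3 = 2.299 cmH2O.
Original PIP = 470/78.3 + 6.2×0.8 + 0 = 10.963 cmH2O; new PIP = 10.963 + (2.299) = 13.262 cmH2O.

13.3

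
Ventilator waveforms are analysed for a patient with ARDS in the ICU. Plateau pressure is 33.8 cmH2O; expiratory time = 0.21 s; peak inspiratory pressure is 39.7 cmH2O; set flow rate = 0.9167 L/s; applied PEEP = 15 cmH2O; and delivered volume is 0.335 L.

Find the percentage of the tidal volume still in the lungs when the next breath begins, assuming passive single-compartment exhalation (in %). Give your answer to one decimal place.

16.0

R = (PIP − Pplat)/V̇ = (39.7 − 33.8) / 0.9167 = 5.9/0.9167 = 6.436 cmH2O·s/L.
C = Vt/(Pplat − PEEP) = 335.0 / (33.8 − 15) = 335.0/18.8 = 17.819 mL/cmH2O.
τ = R × C = 6.436 × 0.01782 L/cmH2O = 0.1147 s.
Fraction remaining at end-expiration = e^(−Te/τ) = e^(−0.21/0.1147) = 0.1603 → 16.03%.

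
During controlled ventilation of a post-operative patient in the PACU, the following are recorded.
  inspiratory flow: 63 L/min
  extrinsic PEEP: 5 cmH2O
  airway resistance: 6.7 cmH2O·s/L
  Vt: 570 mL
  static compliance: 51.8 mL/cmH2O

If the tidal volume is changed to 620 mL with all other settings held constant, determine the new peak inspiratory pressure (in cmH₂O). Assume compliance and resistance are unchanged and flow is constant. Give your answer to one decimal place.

24.0

Flow: 63 L/min ÷ 60 = 1.05 L/s.
PIP = Vt/C + R·V̇ + PEEP (constant-flow equation of motion).
Only the elastic term changes: ΔPIP = ΔVt / C = (620 − 570) / 51.8 = 0.9653 cmH2O.
Original PIP = 570/51.8 + 6.7×1.05 + 5 = 23.039 cmH2O; new PIP = 23.039 + (0.9653) = 24.004 cmH2O.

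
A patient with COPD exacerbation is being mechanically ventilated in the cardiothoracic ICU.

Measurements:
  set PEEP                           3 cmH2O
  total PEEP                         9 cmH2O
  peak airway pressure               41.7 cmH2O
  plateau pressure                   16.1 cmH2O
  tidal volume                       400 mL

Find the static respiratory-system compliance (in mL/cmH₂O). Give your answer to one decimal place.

56.3

End-expiratory occlusion gives total PEEP = 9 cmH2O (intrinsic PEEP = 9 − 3 = 6). Use total PEEP for the elastic gradient.
Cstat = Vt / (Pplat − PEEPtotal) = 400 / (16.1 − 9) = 400 / 7.1 = 56.338 mL/cmH2O.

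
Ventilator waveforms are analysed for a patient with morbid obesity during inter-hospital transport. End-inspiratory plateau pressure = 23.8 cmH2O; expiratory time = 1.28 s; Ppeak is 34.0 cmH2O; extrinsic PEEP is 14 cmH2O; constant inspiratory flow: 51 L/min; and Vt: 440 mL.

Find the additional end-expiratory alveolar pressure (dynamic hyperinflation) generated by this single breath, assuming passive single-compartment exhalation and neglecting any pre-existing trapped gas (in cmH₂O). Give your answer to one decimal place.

0.9

Flow: 51 L/min ÷ 60 = 0.85 L/s.
R = (PIP − Pplat)/V̇ = (34.0 − 23.8) / 0.85 = 10.2/0.85 = 12.0 cmH2O·s/L.
C = Vt/(Pplat − PEEP) = 440.0 / (23.8 − 14) = 440.0/9.8 = 44.898 mL/cmH2O.
τ = R × C = 12.0 × 0.0449 L/cmH2O = 0.5388 s.
Fraction remaining = e^(−Te/τ) = e^(−1.28/0.5388) = 0.09295; trapped volume = 440.0 × 0.09295 = 40.898 mL.
Additional alveolar pressure from trapping ≈ V_trapped / C = 40.898 / 44.898 = 0.9109 cmH2O.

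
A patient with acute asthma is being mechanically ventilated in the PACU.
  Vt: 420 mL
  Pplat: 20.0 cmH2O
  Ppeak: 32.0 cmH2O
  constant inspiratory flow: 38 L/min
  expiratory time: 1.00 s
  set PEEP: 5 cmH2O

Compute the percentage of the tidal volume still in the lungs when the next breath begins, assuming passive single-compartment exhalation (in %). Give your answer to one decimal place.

Flow: 38 L/min ÷ 60 = 0.6333 L/s.
R = (PIP − Pplat)/V̇ = (32.0 − 20.0) / 0.6333 = 12.0/0.6333 = 18.948 cmH2O·s/L.
C = Vt/(Pplat − PEEP) = 420.0 / (20.0 − 5) = 420.0/15.0 = 28.0 mL/cmH2O.
τ = R × C = 18.948 × 0.028 L/cmH2O = 0.5305 s.
Fraction remaining at end-expiration = e^(−Te/τ) = e^(−1.00/0.5305) = 0.1518 → 15.18%.

15.2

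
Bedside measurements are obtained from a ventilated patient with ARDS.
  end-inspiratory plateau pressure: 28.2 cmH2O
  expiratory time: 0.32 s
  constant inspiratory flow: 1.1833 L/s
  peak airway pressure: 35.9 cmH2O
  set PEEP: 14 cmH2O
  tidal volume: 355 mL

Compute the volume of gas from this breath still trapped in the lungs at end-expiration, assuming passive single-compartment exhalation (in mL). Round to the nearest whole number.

50

R = (PIP − Pplat)/V̇ = (35.9 − 28.2) / 1.1833 = 7.7/1.1833 = 6.507 cmH2O·s/L.
C = Vt/(Pplat − PEEP) = 355.0 / (28.2 − 14) = 355.0/14.2 = 25.0 mL/cmH2O.
τ = R × C = 6.507 × 0.025 L/cmH2O = 0.1627 s.
Fraction remaining = e^(−Te/τ) = e^(−0.32/0.1627) = 0.1399.
Trapped volume = 355.0 × 0.1399 = 49.665 mL.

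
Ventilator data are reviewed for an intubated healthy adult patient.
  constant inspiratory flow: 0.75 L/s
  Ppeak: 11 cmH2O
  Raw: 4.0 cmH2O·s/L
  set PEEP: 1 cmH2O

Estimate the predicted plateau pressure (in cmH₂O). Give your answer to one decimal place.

8.0

Pplat = PIP − Raw × flow = 11 − 4.0 × 0.75 = 11 − 3.0 = 8.0 cmH2O.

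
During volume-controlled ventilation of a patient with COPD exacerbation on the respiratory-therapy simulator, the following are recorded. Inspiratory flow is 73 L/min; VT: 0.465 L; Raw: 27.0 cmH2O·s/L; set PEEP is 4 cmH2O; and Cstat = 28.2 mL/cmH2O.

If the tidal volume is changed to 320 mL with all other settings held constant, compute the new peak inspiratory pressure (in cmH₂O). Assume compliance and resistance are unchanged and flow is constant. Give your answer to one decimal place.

48.2

Flow: 73 L/min ÷ 60 = 1.2167 L/s.
PIP = Vt/C + R·V̇ + PEEP (constant-flow equation of motion).
Only the elastic term changes: ΔPIP = ΔVt / C = (320 − 465) / 28.2 = -5.142 cmH2O.
Original PIP = 465/28.2 + 27.0×1.2167 + 4 = 53.34 cmH2O; new PIP = 53.34 + (-5.142) = 48.198 cmH2O.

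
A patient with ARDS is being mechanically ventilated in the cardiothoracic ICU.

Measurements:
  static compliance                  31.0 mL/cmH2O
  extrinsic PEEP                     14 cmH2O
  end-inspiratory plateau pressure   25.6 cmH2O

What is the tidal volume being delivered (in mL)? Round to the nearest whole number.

360

Vt = Cstat × (Pplat − PEEP) = 31.0 × (25.6 − 14) = 31.0 × 11.6 = 359.6 mL.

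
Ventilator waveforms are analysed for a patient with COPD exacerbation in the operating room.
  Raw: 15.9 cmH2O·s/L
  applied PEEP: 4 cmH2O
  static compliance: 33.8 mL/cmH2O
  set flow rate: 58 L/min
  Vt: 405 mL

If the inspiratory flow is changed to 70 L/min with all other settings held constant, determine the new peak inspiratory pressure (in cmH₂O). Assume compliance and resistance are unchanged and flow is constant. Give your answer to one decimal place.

34.5

Flow: 58 L/min ÷ 60 = 0.9667 L/s.
New flow: 70 L/min ÷ 60 = 1.1667 L/s.
PIP = Vt/C + R·V̇ + PEEP (constant-flow equation of motion).
Only the resistive term changes: ΔPIP = R × ΔV̇ = 15.9 × (1.1667 − 0.9667) = 15.9 × 0.2 = 3.18 cmH2O.
Original PIP = 405/33.8 + 15.9×0.9667 + 4 = 31.353 cmH2O; new PIP = 31.353 + (3.18) = 34.533 cmH2O.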